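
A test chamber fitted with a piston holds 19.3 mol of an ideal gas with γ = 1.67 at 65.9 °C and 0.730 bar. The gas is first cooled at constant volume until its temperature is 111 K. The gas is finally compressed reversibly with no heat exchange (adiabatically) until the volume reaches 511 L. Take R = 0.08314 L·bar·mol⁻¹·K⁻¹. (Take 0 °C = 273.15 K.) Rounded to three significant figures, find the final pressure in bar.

P₃ ≈ 0.449 bar

Convert: T₁ = 339.0 K.
From PV = nRT: V₁ = nRT₁/P₁ = 745.3 L.
V constant ⇒ P ∝ T: V₂ = V₁; P₂ = P₁·(T₂/T₁) = 0.2390 bar.
Adiabatic (γ = 1.67), T V^(γ−1) and P V^γ constant: T₃ = T₂·(V₂/V₃)^(γ−1) = 142.9 K; P₃ = P₂·(V₂/V₃)^γ = 0.4488 bar.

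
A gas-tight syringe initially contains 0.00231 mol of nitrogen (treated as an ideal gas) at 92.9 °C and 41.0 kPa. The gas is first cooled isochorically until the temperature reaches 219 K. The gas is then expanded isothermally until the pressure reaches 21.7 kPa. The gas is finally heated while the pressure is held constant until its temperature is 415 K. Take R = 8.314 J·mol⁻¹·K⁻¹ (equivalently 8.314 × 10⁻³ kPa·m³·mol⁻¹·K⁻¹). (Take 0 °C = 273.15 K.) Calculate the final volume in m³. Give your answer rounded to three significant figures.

V₄ ≈ 0.000367 m³

Convert: T₁ = 366.0 K.
From PV = nRT: V₁ = nRT₁/P₁ = 0.0001715 m³.
V constant ⇒ P ∝ T: V₂ = V₁; P₂ = P₁·(T₂/T₁) = 24.53 kPa.
Isothermal, so P V is constant: T₃ = T₂; V₃ = V₂·(P₂/P₃) = 0.0001938 m³.
P constant ⇒ V ∝ T: P₄ = P₃; V₄ = V₃·(T₄/T₃) = 0.0003673 m³.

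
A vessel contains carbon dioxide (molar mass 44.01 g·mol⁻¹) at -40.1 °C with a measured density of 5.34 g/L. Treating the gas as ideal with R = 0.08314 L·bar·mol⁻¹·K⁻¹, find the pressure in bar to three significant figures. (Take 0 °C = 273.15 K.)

P ≈ 2.35 bar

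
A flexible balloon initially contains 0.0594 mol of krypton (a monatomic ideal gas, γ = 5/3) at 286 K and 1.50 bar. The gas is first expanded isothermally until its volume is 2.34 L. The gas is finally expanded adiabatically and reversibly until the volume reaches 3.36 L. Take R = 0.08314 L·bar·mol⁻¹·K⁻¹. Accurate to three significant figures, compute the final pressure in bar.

From PV = nRT: V₁ = nRT₁/P₁ = 0.9416 L.
T constant ⇒ Boyle's law P V = const: T₂ = T₁; P₂ = P₁·(V₁/V₂) = 0.6036 bar.
Reversible adiabatic, γ = 5/3: T₃ = T₂·(V₂/V₃)^(γ−1) = 224.7 K; P₃ = P₂·(V₂/V₃)^γ = 0.3303 bar.

P₃ ≈ 0.330 bar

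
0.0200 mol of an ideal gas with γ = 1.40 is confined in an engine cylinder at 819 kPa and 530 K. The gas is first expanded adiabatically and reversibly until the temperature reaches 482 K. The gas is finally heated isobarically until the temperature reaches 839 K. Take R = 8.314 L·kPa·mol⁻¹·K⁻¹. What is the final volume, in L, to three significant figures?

V₃ ≈ 0.237 L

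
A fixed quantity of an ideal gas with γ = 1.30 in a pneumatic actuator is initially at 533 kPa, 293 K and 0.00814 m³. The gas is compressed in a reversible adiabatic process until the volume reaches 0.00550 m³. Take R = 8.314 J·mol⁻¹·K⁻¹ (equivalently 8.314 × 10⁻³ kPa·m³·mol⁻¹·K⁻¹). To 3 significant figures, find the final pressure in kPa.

Reversible adiabatic, γ = 1.30: T₂ = T₁·(V₁/V₂)^(γ−1) = 329.6 K; P₂ = P₁·(V₁/V₂)^γ = 887.3 kPa.

P₂ ≈ 887 kPa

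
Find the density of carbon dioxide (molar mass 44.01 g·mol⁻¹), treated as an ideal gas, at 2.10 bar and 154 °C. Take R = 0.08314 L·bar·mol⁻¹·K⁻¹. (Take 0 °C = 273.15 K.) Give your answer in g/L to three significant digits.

ρ = PM/(RT) = (2.10 × 44.01) / (0.08314 × 427.1)

ρ ≈ 2.60 g/L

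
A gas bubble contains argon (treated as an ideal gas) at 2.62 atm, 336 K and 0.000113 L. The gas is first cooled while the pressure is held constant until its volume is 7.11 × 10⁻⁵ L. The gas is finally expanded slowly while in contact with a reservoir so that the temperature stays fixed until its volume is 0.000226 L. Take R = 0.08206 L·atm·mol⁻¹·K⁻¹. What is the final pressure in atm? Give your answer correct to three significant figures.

Isobaric, so V/T is constant: P₂ = P₁; T₂ = T₁·(V₂/V₁) = 211.4 K.
Isothermal, so P V is constant: T₃ = T₂; P₃ = P₂·(V₂/V₃) = 0.8243 atm.

P₃ ≈ 0.824 atm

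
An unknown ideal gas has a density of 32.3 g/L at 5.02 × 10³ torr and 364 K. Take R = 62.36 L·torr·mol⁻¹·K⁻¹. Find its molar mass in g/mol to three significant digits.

M ≈ 146 g/mol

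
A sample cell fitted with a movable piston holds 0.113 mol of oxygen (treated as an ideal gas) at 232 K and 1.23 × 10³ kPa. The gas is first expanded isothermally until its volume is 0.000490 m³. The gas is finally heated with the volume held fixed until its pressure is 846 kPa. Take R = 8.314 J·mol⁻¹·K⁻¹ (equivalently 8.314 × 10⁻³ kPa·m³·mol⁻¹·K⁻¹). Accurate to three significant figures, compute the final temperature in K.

T₃ ≈ 441 K

From PV = nRT: V₁ = nRT₁/P₁ = 0.0001772 m³.
Isothermal, so P V is constant: T₂ = T₁; P₂ = P₁·(V₁/V₂) = 444.8 kPa.
V constant ⇒ P ∝ T: V₃ = V₂; T₃ = T₂·(P₃/P₂) = 441.2 K.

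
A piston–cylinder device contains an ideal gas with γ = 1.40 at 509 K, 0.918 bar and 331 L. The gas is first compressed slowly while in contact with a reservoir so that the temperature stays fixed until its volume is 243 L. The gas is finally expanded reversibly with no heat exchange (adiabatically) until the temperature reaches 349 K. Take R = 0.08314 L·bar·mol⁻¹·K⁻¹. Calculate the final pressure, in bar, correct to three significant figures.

P₃ ≈ 0.334 bar

Isothermal, so P V is constant: T₂ = T₁; P₂ = P₁·(V₁/V₂) = 1.250 bar.
Reversible adiabatic, γ = 1.40: P₃ = P₂·(T₃/T₂)^(γ/(γ−1)) = 0.3338 bar; V₃ = V₂·(T₂/T₃)^(1/(γ−1)) = 624.2 L.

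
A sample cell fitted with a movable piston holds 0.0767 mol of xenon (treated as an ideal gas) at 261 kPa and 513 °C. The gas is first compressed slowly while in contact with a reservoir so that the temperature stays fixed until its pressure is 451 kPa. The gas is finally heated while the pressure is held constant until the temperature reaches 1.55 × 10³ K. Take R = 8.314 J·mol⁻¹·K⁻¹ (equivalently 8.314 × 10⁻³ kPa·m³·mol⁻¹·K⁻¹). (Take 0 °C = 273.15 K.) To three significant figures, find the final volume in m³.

V₃ ≈ 0.00219 m³

Convert: T₁ = 786.1 K.
From PV = nRT: V₁ = nRT₁/P₁ = 0.001921 m³.
T constant ⇒ Boyle's law P V = const: T₂ = T₁; V₂ = V₁·(P₁/P₂) = 0.001112 m³.
Isobaric, so V/T is constant: P₃ = P₂; V₃ = V₂·(T₃/T₂) = 0.002192 m³.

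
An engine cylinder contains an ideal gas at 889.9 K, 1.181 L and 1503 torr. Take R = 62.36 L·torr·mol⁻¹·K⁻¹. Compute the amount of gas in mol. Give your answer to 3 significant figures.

n ≈ 0.0320 mol

PV = nRT ⇒ n = PV/(RT) = (1503 × 1.181) / (62.36 × 889.9)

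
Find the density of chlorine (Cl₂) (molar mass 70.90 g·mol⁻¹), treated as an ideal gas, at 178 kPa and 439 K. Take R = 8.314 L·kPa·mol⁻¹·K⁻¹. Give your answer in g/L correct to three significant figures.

ρ ≈ 3.46 g/L

ρ = PM/(RT) = (178 × 70.90) / (8.314 × 439.0)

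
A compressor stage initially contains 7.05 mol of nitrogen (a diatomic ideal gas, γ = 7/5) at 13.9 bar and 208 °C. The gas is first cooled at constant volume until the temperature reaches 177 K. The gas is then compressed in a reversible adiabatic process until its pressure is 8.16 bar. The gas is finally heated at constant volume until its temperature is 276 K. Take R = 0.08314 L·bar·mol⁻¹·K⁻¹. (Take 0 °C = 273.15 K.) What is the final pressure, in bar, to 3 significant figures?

Convert: T₁ = 481.1 K.
From PV = nRT: V₁ = nRT₁/P₁ = 20.29 L.
V constant ⇒ P ∝ T: V₂ = V₁; P₂ = P₁·(T₂/T₁) = 5.113 bar.
Reversible adiabatic, γ = 7/5: T₃ = T₂·(P₃/P₂)^((γ−1)/γ) = 202.3 K; V₃ = V₂·(P₂/P₃)^(1/γ) = 14.53 L.
V constant ⇒ P ∝ T: V₄ = V₃; P₄ = P₃·(T₄/T₃) = 11.13 bar.

P₄ ≈ 11.1 bar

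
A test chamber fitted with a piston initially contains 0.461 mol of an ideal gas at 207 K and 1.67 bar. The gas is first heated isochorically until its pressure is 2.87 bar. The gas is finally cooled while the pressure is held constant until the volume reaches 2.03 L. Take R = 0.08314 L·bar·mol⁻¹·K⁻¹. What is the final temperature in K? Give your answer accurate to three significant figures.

From PV = nRT: V₁ = nRT₁/P₁ = 4.751 L.
V constant ⇒ P ∝ T: V₂ = V₁; T₂ = T₁·(P₂/P₁) = 355.7 K.
P constant ⇒ V ∝ T: P₃ = P₂; T₃ = T₂·(V₃/V₂) = 152.0 K.

T₃ ≈ 152 K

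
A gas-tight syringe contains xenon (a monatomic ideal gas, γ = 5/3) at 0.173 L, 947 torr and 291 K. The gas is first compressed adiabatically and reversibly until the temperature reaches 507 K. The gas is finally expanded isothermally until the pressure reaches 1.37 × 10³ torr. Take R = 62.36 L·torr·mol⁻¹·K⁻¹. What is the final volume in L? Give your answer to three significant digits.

Adiabatic (γ = 5/3), T V^(γ−1) and P V^γ constant: P₂ = P₁·(T₂/T₁)^(γ/(γ−1)) = 3794 torr; V₂ = V₁·(T₁/T₂)^(1/(γ−1)) = 0.07523 L.
T constant ⇒ Boyle's law P V = const: T₃ = T₂; V₃ = V₂·(P₂/P₃) = 0.2083 L.

V₃ ≈ 0.208 L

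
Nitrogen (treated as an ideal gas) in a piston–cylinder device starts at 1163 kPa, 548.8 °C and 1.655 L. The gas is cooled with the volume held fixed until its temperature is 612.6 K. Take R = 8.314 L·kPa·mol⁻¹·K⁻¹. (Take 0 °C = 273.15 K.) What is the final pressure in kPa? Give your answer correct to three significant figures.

Convert: T₁ = 821.9 K.
Isochoric, so P/T is constant: V₂ = V₁; P₂ = P₁·(T₂/T₁) = 866.8 kPa.

P₂ ≈ 867 kPa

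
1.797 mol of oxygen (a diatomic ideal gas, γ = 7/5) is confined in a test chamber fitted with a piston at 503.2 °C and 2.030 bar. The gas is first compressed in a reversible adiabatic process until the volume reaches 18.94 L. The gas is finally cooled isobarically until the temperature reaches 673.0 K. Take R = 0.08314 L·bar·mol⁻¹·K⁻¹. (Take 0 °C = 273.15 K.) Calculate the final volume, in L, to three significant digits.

V₃ ≈ 10.6 L

Convert: T₁ = 776.3 K.
From PV = nRT: V₁ = nRT₁/P₁ = 57.14 L.
Reversible adiabatic, γ = 7/5: T₂ = T₁·(V₁/V₂)^(γ−1) = 1207 K; P₂ = P₁·(V₁/V₂)^γ = 9.525 bar.
P constant ⇒ V ∝ T: P₃ = P₂; V₃ = V₂·(T₃/T₂) = 10.56 L.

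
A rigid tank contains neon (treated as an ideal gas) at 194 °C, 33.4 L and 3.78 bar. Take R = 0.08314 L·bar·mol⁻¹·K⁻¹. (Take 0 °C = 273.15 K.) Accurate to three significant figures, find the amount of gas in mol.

Convert: T = 467.15 K.
PV = nRT ⇒ n = PV/(RT) = (3.78 × 33.4) / (0.08314 × 467.15)

n ≈ 3.25 mol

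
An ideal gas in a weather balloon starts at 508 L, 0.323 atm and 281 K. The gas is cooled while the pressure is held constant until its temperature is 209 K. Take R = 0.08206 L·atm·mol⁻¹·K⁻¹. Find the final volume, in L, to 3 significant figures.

V₂ ≈ 378 L

P constant ⇒ V ∝ T: P₂ = P₁; V₂ = V₁·(T₂/T₁) = 377.8 L.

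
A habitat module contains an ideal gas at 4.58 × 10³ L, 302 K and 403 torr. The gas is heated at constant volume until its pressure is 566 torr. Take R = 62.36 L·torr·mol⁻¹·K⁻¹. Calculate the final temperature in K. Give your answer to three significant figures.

V constant ⇒ P ∝ T: V₂ = V₁; T₂ = T₁·(P₂/P₁) = 424.1 K.

T₂ ≈ 424 K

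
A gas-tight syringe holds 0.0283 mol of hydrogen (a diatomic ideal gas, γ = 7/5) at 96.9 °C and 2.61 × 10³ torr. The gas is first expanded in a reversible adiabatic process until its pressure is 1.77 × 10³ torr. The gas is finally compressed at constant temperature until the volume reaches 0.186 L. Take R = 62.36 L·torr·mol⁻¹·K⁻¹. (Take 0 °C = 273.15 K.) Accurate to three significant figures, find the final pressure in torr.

Convert: T₁ = 370.0 K.
From PV = nRT: V₁ = nRT₁/P₁ = 0.2502 L.
Adiabatic (γ = 7/5), T V^(γ−1) and P V^γ constant: T₂ = T₁·(P₂/P₁)^((γ−1)/γ) = 331.2 K; V₂ = V₁·(P₁/P₂)^(1/γ) = 0.3302 L.
Isothermal, so P V is constant: T₃ = T₂; P₃ = P₂·(V₂/V₃) = 3142 torr.

P₃ ≈ 3.14e+03 torr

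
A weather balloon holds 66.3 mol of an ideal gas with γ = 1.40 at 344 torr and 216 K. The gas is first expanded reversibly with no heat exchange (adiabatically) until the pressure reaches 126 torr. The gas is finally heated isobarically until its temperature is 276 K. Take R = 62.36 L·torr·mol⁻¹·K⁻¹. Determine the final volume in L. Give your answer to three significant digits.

V₃ ≈ 9.06e+03 L

From PV = nRT: V₁ = nRT₁/P₁ = 2596 L.
Adiabatic (γ = 1.40), T V^(γ−1) and P V^γ constant: T₂ = T₁·(P₂/P₁)^((γ−1)/γ) = 162.1 K; V₂ = V₁·(P₁/P₂)^(1/γ) = 5320 L.
P constant ⇒ V ∝ T: P₃ = P₂; V₃ = V₂·(T₃/T₂) = 9056 L.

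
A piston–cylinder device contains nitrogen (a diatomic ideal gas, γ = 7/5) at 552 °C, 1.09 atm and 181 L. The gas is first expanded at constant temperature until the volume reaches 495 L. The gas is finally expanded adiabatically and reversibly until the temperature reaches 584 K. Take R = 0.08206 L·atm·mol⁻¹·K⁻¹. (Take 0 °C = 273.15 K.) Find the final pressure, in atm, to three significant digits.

Convert: T₁ = 825.1 K.
T constant ⇒ Boyle's law P V = const: T₂ = T₁; P₂ = P₁·(V₁/V₂) = 0.3986 atm.
Reversible adiabatic, γ = 7/5: P₃ = P₂·(T₃/T₂)^(γ/(γ−1)) = 0.1189 atm; V₃ = V₂·(T₂/T₃)^(1/(γ−1)) = 1175 L.

P₃ ≈ 0.119 atm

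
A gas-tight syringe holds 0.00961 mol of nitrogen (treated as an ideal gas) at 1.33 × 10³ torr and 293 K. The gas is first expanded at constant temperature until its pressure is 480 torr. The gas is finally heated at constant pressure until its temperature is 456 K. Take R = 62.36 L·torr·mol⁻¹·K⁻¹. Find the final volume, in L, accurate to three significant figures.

V₃ ≈ 0.569 L

From PV = nRT: V₁ = nRT₁/P₁ = 0.1320 L.
T constant ⇒ Boyle's law P V = const: T₂ = T₁; V₂ = V₁·(P₁/P₂) = 0.3658 L.
P constant ⇒ V ∝ T: P₃ = P₂; V₃ = V₂·(T₃/T₂) = 0.5693 L.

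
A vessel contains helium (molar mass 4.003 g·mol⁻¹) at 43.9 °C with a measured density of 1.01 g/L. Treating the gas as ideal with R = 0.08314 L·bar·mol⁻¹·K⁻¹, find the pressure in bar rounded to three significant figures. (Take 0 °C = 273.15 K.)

P ≈ 6.65 bar

ρ = PM/(RT) ⇒ P = ρRT/M = (1.01 × 0.08314 × 317.0) / 4.003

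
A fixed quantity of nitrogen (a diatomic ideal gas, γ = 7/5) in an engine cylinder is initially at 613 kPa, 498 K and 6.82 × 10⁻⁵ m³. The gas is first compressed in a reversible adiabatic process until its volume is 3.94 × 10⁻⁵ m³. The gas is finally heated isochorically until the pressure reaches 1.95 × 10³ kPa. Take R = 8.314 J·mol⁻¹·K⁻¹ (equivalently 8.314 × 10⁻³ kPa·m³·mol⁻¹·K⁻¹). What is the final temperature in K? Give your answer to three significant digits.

Adiabatic (γ = 7/5), T V^(γ−1) and P V^γ constant: T₂ = T₁·(V₁/V₂)^(γ−1) = 620.2 K; P₂ = P₁·(V₁/V₂)^γ = 1321 kPa.
V constant ⇒ P ∝ T: V₃ = V₂; T₃ = T₂·(P₃/P₂) = 915.2 K.

T₃ ≈ 915 K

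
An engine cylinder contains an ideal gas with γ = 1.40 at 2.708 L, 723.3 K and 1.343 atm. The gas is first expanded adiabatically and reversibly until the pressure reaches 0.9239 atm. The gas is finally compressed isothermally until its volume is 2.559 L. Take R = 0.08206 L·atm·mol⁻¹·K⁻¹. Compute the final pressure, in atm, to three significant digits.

Reversible adiabatic, γ = 1.40: T₂ = T₁·(P₂/P₁)^((γ−1)/γ) = 650.0 K; V₂ = V₁·(P₁/P₂)^(1/γ) = 3.537 L.
Isothermal, so P V is constant: T₃ = T₂; P₃ = P₂·(V₂/V₃) = 1.277 atm.

P₃ ≈ 1.28 atm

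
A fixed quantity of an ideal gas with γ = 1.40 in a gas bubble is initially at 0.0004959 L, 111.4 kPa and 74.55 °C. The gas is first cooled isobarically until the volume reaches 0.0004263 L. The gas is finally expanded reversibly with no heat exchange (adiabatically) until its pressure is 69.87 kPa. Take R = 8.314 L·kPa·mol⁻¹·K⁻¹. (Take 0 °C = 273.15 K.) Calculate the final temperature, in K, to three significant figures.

T₃ ≈ 262 K

Convert: T₁ = 347.7 K.
P constant ⇒ V ∝ T: P₂ = P₁; T₂ = T₁·(V₂/V₁) = 298.9 K.
Reversible adiabatic, γ = 1.40: T₃ = T₂·(P₃/P₂)^((γ−1)/γ) = 261.6 K; V₃ = V₂·(P₂/P₃)^(1/γ) = 0.0005949 L.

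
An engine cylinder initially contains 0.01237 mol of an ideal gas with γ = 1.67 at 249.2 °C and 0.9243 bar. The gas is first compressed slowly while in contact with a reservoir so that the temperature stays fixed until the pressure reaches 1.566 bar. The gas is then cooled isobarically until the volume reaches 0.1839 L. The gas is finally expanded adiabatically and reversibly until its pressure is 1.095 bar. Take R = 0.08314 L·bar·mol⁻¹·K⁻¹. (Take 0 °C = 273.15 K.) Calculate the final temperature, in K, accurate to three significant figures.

T₄ ≈ 243 K

Convert: T₁ = 522.3 K.
From PV = nRT: V₁ = nRT₁/P₁ = 0.5812 L.
T constant ⇒ Boyle's law P V = const: T₂ = T₁; V₂ = V₁·(P₁/P₂) = 0.3430 L.
Isobaric, so V/T is constant: P₃ = P₂; T₃ = T₂·(V₃/V₂) = 280.0 K.
Reversible adiabatic, γ = 1.67: T₄ = T₃·(P₄/P₃)^((γ−1)/γ) = 242.6 K; V₄ = V₃·(P₃/P₄)^(1/γ) = 0.2278 L.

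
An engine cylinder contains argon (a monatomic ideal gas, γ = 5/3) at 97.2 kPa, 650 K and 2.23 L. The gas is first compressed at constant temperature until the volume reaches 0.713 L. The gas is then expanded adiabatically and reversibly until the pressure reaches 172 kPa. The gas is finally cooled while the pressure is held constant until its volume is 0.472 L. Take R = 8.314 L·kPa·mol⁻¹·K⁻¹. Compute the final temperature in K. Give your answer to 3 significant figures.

T₄ ≈ 243 K

T constant ⇒ Boyle's law P V = const: T₂ = T₁; P₂ = P₁·(V₁/V₂) = 304.0 kPa.
Reversible adiabatic, γ = 5/3: T₃ = T₂·(P₃/P₂)^((γ−1)/γ) = 517.6 K; V₃ = V₂·(P₂/P₃)^(1/γ) = 1.003 L.
P constant ⇒ V ∝ T: P₄ = P₃; T₄ = T₃·(V₄/V₃) = 243.5 K.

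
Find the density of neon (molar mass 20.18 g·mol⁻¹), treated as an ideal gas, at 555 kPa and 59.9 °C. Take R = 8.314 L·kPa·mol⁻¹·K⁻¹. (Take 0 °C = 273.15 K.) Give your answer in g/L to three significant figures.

ρ = PM/(RT) = (555 × 20.18) / (8.314 × 333.0)

ρ ≈ 4.04 g/L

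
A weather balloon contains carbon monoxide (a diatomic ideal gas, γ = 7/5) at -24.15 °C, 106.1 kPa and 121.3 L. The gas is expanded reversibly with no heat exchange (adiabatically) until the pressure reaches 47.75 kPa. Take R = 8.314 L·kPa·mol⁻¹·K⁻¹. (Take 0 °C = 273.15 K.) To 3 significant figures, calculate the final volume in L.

V₂ ≈ 215 L

Convert: T₁ = 249.0 K.
Reversible adiabatic, γ = 7/5: T₂ = T₁·(P₂/P₁)^((γ−1)/γ) = 198.2 K; V₂ = V₁·(P₁/P₂)^(1/γ) = 214.6 L.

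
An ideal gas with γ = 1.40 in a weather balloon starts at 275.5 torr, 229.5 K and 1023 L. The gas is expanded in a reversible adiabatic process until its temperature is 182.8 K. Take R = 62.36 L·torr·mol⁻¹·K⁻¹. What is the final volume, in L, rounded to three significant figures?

Adiabatic (γ = 1.40), T V^(γ−1) and P V^γ constant: P₂ = P₁·(T₂/T₁)^(γ/(γ−1)) = 124.3 torr; V₂ = V₁·(T₁/T₂)^(1/(γ−1)) = 1807 L.

V₂ ≈ 1.81e+03 L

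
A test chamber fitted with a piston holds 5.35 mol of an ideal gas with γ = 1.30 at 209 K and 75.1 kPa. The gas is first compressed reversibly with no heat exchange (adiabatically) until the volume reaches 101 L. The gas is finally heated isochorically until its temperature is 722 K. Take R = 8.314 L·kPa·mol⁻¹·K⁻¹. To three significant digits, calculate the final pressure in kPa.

From PV = nRT: V₁ = nRT₁/P₁ = 123.8 L.
Adiabatic (γ = 1.30), T V^(γ−1) and P V^γ constant: T₂ = T₁·(V₁/V₂)^(γ−1) = 222.2 K; P₂ = P₁·(V₁/V₂)^γ = 97.83 kPa.
V constant ⇒ P ∝ T: V₃ = V₂; P₃ = P₂·(T₃/T₂) = 318.0 kPa.

P₃ ≈ 318 kPa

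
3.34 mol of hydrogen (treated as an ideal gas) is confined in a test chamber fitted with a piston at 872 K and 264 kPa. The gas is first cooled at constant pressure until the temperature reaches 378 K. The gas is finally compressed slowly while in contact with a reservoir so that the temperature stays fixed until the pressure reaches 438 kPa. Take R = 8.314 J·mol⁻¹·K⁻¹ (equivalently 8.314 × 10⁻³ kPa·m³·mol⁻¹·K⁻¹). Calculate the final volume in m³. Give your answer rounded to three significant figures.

V₃ ≈ 0.0240 m³

From PV = nRT: V₁ = nRT₁/P₁ = 0.09172 m³.
P constant ⇒ V ∝ T: P₂ = P₁; V₂ = V₁·(T₂/T₁) = 0.03976 m³.
T constant ⇒ Boyle's law P V = const: T₃ = T₂; V₃ = V₂·(P₂/P₃) = 0.02396 m³.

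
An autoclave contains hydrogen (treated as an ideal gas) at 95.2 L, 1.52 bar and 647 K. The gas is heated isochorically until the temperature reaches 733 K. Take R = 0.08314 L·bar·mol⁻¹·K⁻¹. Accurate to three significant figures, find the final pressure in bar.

P₂ ≈ 1.72 bar

V constant ⇒ P ∝ T: V₂ = V₁; P₂ = P₁·(T₂/T₁) = 1.722 bar.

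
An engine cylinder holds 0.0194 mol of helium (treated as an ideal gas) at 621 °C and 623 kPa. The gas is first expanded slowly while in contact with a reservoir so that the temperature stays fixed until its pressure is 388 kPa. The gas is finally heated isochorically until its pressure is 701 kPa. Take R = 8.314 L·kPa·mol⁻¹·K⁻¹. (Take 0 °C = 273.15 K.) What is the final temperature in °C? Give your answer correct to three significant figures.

Convert: T₁ = 894.1 K.
From PV = nRT: V₁ = nRT₁/P₁ = 0.2315 L.
T constant ⇒ Boyle's law P V = const: T₂ = T₁; V₂ = V₁·(P₁/P₂) = 0.3717 L.
V constant ⇒ P ∝ T: V₃ = V₂; T₃ = T₂·(P₃/P₂) = 1615 K.

T₃ ≈ 1.34e+03 °C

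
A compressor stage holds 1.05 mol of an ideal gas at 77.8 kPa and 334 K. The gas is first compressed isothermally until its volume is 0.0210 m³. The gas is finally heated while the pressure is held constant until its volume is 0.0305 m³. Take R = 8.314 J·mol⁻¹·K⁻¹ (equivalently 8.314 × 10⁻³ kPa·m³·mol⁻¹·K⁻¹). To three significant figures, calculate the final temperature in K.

T₃ ≈ 485 K

From PV = nRT: V₁ = nRT₁/P₁ = 0.03748 m³.
Isothermal, so P V is constant: T₂ = T₁; P₂ = P₁·(V₁/V₂) = 138.8 kPa.
P constant ⇒ V ∝ T: P₃ = P₂; T₃ = T₂·(V₃/V₂) = 485.1 K.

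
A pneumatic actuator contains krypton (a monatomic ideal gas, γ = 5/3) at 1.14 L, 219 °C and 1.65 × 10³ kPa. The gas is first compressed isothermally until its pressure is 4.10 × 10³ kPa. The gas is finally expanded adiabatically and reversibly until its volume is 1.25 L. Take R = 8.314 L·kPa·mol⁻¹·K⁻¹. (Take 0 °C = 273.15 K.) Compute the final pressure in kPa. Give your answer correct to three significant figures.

Convert: T₁ = 492.1 K.
T constant ⇒ Boyle's law P V = const: T₂ = T₁; V₂ = V₁·(P₁/P₂) = 0.4588 L.
Adiabatic (γ = 5/3), T V^(γ−1) and P V^γ constant: T₃ = T₂·(V₂/V₃)^(γ−1) = 252.3 K; P₃ = P₂·(V₂/V₃)^γ = 771.4 kPa.

P₃ ≈ 771 kPa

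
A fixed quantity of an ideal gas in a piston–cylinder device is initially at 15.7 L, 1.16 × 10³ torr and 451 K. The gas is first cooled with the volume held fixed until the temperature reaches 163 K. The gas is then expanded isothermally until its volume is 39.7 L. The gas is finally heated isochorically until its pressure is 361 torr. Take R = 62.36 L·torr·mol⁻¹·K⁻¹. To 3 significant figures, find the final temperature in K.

T₄ ≈ 355 K

Isochoric, so P/T is constant: V₂ = V₁; P₂ = P₁·(T₂/T₁) = 419.2 torr.
T constant ⇒ Boyle's law P V = const: T₃ = T₂; P₃ = P₂·(V₂/V₃) = 165.8 torr.
V constant ⇒ P ∝ T: V₄ = V₃; T₄ = T₃·(P₄/P₃) = 354.9 K.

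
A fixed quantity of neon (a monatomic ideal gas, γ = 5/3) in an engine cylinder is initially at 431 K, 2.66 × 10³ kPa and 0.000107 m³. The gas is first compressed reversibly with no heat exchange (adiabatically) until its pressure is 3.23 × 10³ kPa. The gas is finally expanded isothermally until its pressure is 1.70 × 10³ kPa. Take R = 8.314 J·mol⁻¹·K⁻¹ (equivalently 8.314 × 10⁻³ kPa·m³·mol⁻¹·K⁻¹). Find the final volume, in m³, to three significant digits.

V₃ ≈ 0.000181 m³

Reversible adiabatic, γ = 5/3: T₂ = T₁·(P₂/P₁)^((γ−1)/γ) = 465.8 K; V₂ = V₁·(P₁/P₂)^(1/γ) = 9.523e-05 m³.
T constant ⇒ Boyle's law P V = const: T₃ = T₂; V₃ = V₂·(P₂/P₃) = 0.0001809 m³.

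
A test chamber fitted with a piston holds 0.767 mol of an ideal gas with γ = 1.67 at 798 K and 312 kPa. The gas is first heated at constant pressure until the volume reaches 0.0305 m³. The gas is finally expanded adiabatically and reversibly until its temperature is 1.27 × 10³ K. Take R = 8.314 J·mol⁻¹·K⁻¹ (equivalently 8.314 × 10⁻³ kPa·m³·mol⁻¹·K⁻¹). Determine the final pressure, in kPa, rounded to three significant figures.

P₃ ≈ 209 kPa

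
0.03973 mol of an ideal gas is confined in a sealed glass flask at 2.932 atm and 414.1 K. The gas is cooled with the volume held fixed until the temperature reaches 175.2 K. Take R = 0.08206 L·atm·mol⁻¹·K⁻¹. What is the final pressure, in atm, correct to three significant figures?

P₂ ≈ 1.24 atm

From PV = nRT: V₁ = nRT₁/P₁ = 0.4605 L.
V constant ⇒ P ∝ T: V₂ = V₁; P₂ = P₁·(T₂/T₁) = 1.240 atm.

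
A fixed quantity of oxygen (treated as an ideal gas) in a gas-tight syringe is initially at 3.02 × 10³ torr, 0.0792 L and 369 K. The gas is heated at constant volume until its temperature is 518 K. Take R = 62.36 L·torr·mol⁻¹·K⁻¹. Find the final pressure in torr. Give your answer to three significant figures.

P₂ ≈ 4.24e+03 torr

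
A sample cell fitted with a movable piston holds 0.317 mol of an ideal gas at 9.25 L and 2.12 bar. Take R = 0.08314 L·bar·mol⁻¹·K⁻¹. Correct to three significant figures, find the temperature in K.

T ≈ 744 K

PV = nRT ⇒ T = PV/(nR) = (2.12 × 9.25) / (0.317 × 0.08314)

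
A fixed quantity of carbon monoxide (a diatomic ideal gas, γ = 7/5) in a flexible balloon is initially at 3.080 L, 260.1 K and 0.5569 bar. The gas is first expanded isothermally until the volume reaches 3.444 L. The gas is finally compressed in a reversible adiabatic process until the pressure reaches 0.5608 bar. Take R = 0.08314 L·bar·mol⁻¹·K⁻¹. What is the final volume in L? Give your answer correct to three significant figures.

T constant ⇒ Boyle's law P V = const: T₂ = T₁; P₂ = P₁·(V₁/V₂) = 0.4980 bar.
Reversible adiabatic, γ = 7/5: T₃ = T₂·(P₃/P₂)^((γ−1)/γ) = 269.1 K; V₃ = V₂·(P₂/P₃)^(1/γ) = 3.164 L.

V₃ ≈ 3.16 L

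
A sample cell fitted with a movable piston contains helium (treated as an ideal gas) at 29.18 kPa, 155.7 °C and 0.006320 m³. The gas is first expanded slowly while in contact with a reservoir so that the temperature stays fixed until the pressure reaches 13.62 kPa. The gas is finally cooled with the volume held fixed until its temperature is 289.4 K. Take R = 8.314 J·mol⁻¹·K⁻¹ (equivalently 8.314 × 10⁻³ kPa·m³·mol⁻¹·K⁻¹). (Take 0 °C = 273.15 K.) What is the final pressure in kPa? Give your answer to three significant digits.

P₃ ≈ 9.19 kPa

Convert: T₁ = 428.8 K.
Isothermal, so P V is constant: T₂ = T₁; V₂ = V₁·(P₁/P₂) = 0.01354 m³.
Isochoric, so P/T is constant: V₃ = V₂; P₃ = P₂·(T₃/T₂) = 9.191 kPa.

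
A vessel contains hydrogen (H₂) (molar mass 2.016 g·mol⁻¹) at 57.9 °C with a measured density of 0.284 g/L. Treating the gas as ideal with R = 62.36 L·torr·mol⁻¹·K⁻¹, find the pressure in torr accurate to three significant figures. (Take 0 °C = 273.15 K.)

ρ = PM/(RT) ⇒ P = ρRT/M = (0.284 × 62.36 × 331.0) / 2.016

P ≈ 2.91e+03 torr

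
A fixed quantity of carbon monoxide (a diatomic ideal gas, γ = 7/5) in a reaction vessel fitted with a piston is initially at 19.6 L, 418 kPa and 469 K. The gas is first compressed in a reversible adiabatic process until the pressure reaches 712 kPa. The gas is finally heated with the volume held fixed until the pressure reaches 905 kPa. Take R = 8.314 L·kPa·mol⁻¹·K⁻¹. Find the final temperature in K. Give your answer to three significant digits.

Reversible adiabatic, γ = 7/5: T₂ = T₁·(P₂/P₁)^((γ−1)/γ) = 546.1 K; V₂ = V₁·(P₁/P₂)^(1/γ) = 13.40 L.
Isochoric, so P/T is constant: V₃ = V₂; T₃ = T₂·(P₃/P₂) = 694.1 K.

T₃ ≈ 694 K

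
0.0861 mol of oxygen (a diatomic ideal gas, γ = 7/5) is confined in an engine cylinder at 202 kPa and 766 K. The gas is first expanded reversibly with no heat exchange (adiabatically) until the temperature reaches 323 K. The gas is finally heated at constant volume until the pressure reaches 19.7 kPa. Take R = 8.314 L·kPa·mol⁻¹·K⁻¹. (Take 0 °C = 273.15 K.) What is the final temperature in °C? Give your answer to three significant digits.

From PV = nRT: V₁ = nRT₁/P₁ = 2.715 L.
Reversible adiabatic, γ = 7/5: P₂ = P₁·(T₂/T₁)^(γ/(γ−1)) = 9.835 kPa; V₂ = V₁·(T₁/T₂)^(1/(γ−1)) = 23.51 L.
Isochoric, so P/T is constant: V₃ = V₂; T₃ = T₂·(P₃/P₂) = 647.0 K.

T₃ ≈ 374 °C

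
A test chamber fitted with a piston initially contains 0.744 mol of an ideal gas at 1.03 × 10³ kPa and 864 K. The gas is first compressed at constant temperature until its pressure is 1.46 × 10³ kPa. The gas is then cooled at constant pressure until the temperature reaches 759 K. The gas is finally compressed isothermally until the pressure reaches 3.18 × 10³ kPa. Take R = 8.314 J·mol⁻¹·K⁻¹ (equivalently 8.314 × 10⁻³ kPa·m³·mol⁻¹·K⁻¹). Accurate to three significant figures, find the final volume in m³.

V₄ ≈ 0.00148 m³

From PV = nRT: V₁ = nRT₁/P₁ = 0.005189 m³.
Isothermal, so P V is constant: T₂ = T₁; V₂ = V₁·(P₁/P₂) = 0.003661 m³.
Isobaric, so V/T is constant: P₃ = P₂; V₃ = V₂·(T₃/T₂) = 0.003216 m³.
T constant ⇒ Boyle's law P V = const: T₄ = T₃; V₄ = V₃·(P₃/P₄) = 0.001476 m³.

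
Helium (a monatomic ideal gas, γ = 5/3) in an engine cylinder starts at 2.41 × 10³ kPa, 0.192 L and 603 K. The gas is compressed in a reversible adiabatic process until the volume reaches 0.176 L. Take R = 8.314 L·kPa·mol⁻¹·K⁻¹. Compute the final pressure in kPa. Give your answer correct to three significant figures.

P₂ ≈ 2.79e+03 kPa

Reversible adiabatic, γ = 5/3: T₂ = T₁·(V₁/V₂)^(γ−1) = 639.0 K; P₂ = P₁·(V₁/V₂)^γ = 2786 kPa.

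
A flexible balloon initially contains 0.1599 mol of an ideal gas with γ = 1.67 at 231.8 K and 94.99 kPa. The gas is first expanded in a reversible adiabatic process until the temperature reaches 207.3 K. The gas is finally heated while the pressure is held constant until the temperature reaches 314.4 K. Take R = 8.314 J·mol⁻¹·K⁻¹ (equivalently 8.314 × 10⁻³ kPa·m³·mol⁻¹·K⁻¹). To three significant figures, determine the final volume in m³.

V₃ ≈ 0.00581 m³

From PV = nRT: V₁ = nRT₁/P₁ = 0.003244 m³.
Adiabatic (γ = 1.67), T V^(γ−1) and P V^γ constant: P₂ = P₁·(T₂/T₁)^(γ/(γ−1)) = 71.90 kPa; V₂ = V₁·(T₁/T₂)^(1/(γ−1)) = 0.003833 m³.
P constant ⇒ V ∝ T: P₃ = P₂; V₃ = V₂·(T₃/T₂) = 0.005813 m³.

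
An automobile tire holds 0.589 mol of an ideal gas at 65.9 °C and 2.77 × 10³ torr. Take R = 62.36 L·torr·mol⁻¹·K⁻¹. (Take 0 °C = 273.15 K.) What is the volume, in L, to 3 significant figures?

V ≈ 4.50 L

Convert: T = 339.05 K.
PV = nRT ⇒ V = nRT/P = (0.589 × 62.36 × 339.05) / 2.77e+03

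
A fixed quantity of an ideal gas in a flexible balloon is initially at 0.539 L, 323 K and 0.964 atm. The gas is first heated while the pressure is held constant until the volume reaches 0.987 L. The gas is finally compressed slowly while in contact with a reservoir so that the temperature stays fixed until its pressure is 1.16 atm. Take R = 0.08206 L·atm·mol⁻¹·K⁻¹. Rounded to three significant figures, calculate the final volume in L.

V₃ ≈ 0.820 L

P constant ⇒ V ∝ T: P₂ = P₁; T₂ = T₁·(V₂/V₁) = 591.5 K.
T constant ⇒ Boyle's law P V = const: T₃ = T₂; V₃ = V₂·(P₂/P₃) = 0.8202 L.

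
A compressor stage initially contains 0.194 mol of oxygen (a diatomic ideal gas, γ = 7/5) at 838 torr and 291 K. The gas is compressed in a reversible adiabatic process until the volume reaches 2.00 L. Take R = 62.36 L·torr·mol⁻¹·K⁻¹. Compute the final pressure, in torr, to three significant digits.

P₂ ≈ 2.37e+03 torr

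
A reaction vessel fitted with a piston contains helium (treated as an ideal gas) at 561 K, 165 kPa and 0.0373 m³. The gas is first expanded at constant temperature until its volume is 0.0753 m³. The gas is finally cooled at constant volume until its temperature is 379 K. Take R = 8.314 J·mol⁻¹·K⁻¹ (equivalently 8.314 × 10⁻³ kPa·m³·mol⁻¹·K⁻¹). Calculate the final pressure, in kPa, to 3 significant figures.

P₃ ≈ 55.2 kPa

Isothermal, so P V is constant: T₂ = T₁; P₂ = P₁·(V₁/V₂) = 81.73 kPa.
Isochoric, so P/T is constant: V₃ = V₂; P₃ = P₂·(T₃/T₂) = 55.22 kPa.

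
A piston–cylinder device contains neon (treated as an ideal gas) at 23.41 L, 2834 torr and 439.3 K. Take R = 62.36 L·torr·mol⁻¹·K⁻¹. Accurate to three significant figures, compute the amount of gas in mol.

n ≈ 2.42 mol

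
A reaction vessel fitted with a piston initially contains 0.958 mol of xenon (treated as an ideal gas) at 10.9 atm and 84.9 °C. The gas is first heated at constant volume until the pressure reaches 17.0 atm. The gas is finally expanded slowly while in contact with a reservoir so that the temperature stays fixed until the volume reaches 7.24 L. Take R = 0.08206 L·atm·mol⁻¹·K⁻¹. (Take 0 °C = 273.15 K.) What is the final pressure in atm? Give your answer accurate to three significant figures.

P₃ ≈ 6.06 atm

Convert: T₁ = 358.0 K.
From PV = nRT: V₁ = nRT₁/P₁ = 2.582 L.
Isochoric, so P/T is constant: V₂ = V₁; T₂ = T₁·(P₂/P₁) = 558.4 K.
T constant ⇒ Boyle's law P V = const: T₃ = T₂; P₃ = P₂·(V₂/V₃) = 6.064 atm.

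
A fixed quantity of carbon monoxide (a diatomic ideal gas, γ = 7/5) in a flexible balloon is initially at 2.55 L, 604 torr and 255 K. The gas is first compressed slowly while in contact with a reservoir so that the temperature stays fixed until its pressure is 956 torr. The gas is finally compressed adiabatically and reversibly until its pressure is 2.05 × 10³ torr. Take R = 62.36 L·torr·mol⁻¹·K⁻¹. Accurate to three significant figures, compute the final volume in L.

T constant ⇒ Boyle's law P V = const: T₂ = T₁; V₂ = V₁·(P₁/P₂) = 1.611 L.
Reversible adiabatic, γ = 7/5: T₃ = T₂·(P₃/P₂)^((γ−1)/γ) = 317.1 K; V₃ = V₂·(P₂/P₃)^(1/γ) = 0.9343 L.

V₃ ≈ 0.934 L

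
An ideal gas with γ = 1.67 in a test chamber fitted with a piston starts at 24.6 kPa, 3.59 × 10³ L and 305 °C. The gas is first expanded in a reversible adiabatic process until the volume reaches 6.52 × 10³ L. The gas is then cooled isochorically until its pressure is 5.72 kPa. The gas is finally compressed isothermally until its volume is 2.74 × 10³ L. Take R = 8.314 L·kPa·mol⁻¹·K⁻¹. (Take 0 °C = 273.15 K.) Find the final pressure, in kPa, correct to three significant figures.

Convert: T₁ = 578.1 K.
Adiabatic (γ = 1.67), T V^(γ−1) and P V^γ constant: T₂ = T₁·(V₁/V₂)^(γ−1) = 387.6 K; P₂ = P₁·(V₁/V₂)^γ = 9.081 kPa.
V constant ⇒ P ∝ T: V₃ = V₂; T₃ = T₂·(P₃/P₂) = 244.1 K.
Isothermal, so P V is constant: T₄ = T₃; P₄ = P₃·(V₃/V₄) = 13.61 kPa.

P₄ ≈ 13.6 kPa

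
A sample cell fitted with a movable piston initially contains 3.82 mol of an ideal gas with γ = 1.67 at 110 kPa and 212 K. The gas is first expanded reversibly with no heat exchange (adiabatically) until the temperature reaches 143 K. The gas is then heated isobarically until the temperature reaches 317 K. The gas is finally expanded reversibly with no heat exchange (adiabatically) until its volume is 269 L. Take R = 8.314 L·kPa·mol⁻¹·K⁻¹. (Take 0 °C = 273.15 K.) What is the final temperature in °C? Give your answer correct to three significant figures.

From PV = nRT: V₁ = nRT₁/P₁ = 61.21 L.
Reversible adiabatic, γ = 1.67: P₂ = P₁·(T₂/T₁)^(γ/(γ−1)) = 41.23 kPa; V₂ = V₁·(T₁/T₂)^(1/(γ−1)) = 110.2 L.
P constant ⇒ V ∝ T: P₃ = P₂; V₃ = V₂·(T₃/T₂) = 244.2 L.
Adiabatic (γ = 1.67), T V^(γ−1) and P V^γ constant: T₄ = T₃·(V₃/V₄)^(γ−1) = 297.1 K; P₄ = P₃·(V₃/V₄)^γ = 35.08 kPa.

T₄ ≈ 24.0 °C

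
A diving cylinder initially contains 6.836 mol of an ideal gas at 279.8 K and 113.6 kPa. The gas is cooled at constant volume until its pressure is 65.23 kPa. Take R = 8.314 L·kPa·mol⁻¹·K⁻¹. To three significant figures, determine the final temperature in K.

T₂ ≈ 161 K

From PV = nRT: V₁ = nRT₁/P₁ = 140.0 L.
V constant ⇒ P ∝ T: V₂ = V₁; T₂ = T₁·(P₂/P₁) = 160.7 K.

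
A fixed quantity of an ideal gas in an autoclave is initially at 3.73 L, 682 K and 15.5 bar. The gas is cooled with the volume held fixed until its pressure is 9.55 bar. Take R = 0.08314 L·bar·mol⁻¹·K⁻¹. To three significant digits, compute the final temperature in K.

T₂ ≈ 420 K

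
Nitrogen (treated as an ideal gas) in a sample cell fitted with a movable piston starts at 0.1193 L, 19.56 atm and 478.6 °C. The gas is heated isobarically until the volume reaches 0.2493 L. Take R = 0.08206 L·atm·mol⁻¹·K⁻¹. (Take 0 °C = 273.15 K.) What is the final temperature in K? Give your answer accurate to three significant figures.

T₂ ≈ 1.57e+03 K

Convert: T₁ = 751.8 K.
P constant ⇒ V ∝ T: P₂ = P₁; T₂ = T₁·(V₂/V₁) = 1571 K.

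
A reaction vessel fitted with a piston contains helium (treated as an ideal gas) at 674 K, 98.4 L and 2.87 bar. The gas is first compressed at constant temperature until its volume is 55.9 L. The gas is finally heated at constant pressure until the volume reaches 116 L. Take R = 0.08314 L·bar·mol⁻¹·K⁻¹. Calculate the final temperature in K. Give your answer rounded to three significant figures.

T constant ⇒ Boyle's law P V = const: T₂ = T₁; P₂ = P₁·(V₁/V₂) = 5.052 bar.
Isobaric, so V/T is constant: P₃ = P₂; T₃ = T₂·(V₃/V₂) = 1399 K.

T₃ ≈ 1.40e+03 K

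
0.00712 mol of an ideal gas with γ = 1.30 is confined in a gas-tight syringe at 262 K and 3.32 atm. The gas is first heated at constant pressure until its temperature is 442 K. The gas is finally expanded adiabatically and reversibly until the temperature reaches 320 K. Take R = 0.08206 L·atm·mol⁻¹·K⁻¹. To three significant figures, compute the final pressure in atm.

P₃ ≈ 0.819 atm

From PV = nRT: V₁ = nRT₁/P₁ = 0.04611 L.
Isobaric, so V/T is constant: P₂ = P₁; V₂ = V₁·(T₂/T₁) = 0.07778 L.
Adiabatic (γ = 1.30), T V^(γ−1) and P V^γ constant: P₃ = P₂·(T₃/T₂)^(γ/(γ−1)) = 0.8190 atm; V₃ = V₂·(T₂/T₃)^(1/(γ−1)) = 0.2283 L.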